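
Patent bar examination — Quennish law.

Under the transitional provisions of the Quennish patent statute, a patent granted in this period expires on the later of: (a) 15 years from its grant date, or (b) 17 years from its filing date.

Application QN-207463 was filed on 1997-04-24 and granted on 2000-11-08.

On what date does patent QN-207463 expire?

(a) grant + 15 years → 8 November 2015.
(b) filing + 17 years → 24 April 2014.
Later of the two: 8 November 2015.

November 8, 2015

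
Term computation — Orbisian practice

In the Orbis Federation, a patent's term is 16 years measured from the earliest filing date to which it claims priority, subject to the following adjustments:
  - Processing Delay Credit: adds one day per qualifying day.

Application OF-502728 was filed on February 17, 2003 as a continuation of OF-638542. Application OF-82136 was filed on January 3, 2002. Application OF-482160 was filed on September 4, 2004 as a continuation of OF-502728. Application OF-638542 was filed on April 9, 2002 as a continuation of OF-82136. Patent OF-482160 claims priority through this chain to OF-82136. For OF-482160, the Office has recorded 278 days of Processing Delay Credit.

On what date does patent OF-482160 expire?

October 8, 2018

Earliest priority filing: 3 January 2002.
Base term: 3 January 2002 + 16 years → 3 January 2018.
Processing Delay Credit: +278 days → 8 October 2018.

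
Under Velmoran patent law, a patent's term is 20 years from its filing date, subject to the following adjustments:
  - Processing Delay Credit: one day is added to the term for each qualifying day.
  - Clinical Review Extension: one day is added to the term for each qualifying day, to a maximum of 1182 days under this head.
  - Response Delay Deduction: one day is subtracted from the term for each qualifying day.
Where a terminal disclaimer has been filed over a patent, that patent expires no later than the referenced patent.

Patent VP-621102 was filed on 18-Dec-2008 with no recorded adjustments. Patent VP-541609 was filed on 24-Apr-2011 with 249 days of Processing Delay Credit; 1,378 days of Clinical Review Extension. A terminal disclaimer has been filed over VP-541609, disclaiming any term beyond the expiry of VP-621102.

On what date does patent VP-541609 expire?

2028-12-18

Natural term of VP-541609:
  Base: filing + 20 years → 24 April 2031.
  Processing Delay Credit: +249 days → 29 December 2031.
  Clinical Review Extension: 1378 days claimed exceeds the 1182-day cap, so +1182 days → 25 March 2035.
Expiry of referenced patent VP-621102:
  Base: filing + 20 years → 18 December 2028.
Terminal disclaimer: VP-541609 expires on the earlier of 25 March 2035 and 18 December 2028.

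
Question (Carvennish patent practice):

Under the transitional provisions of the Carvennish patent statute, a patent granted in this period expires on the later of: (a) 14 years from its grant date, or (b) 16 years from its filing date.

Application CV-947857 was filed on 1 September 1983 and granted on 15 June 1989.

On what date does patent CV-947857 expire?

June 15, 2003

(a) grant + 14 years → 15 June 2003.
(b) filing + 16 years → 1 September 1999.
Later of the two: 15 June 2003.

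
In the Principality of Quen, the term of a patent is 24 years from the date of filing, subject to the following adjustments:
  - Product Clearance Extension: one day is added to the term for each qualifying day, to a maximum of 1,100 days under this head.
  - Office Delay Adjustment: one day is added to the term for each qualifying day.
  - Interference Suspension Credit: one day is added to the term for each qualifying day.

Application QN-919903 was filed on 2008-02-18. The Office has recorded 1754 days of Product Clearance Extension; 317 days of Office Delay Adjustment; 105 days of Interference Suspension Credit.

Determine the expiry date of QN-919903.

April 19, 2036

Base term: filing date + 24 years → 18 February 2032.
Product Clearance Extension: 1754 days claimed exceeds the 1100-day cap, so +1100 days → 22 February 2035.
Office Delay Adjustment: +317 days → 5 January 2036.
Interference Suspension Credit: +105 days → 19 April 2036.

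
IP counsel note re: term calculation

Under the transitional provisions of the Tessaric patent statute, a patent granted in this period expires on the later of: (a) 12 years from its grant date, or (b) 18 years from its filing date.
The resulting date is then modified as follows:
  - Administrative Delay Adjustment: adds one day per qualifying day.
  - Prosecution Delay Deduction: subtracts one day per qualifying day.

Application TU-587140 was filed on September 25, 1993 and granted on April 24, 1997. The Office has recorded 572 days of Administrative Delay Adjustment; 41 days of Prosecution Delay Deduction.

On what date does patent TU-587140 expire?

(a) grant + 12 years → 24 April 2009.
(b) filing + 18 years → 25 September 2011.
Later of the two: 25 September 2011.
Administrative Delay Adjustment: +572 days → 19 April 2013.
Prosecution Delay Deduction: −41 days → 9 March 2013.

2013-03-09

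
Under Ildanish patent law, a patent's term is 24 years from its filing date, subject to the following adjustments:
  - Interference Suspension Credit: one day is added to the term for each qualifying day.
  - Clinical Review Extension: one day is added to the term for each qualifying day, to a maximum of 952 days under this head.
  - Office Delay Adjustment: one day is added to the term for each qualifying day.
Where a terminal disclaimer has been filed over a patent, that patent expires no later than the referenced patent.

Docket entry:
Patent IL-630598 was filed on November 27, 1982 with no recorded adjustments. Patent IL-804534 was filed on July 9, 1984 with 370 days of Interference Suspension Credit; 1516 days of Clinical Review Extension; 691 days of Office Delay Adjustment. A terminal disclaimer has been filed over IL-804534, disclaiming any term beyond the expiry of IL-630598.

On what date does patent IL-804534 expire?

2006-11-27

Natural term of IL-804534:
  Base: filing + 24 years → 9 July 2008.
  Interference Suspension Credit: +370 days → 14 July 2009.
  Clinical Review Extension: 1516 days claimed exceeds the 952-day cap, so +952 days → 21 February 2012.
  Office Delay Adjustment: +691 days → 12 January 2014.
Expiry of referenced patent IL-630598:
  Base: filing + 24 years → 27 November 2006.
Terminal disclaimer: IL-804534 expires on the earlier of 12 January 2014 and 27 November 2006.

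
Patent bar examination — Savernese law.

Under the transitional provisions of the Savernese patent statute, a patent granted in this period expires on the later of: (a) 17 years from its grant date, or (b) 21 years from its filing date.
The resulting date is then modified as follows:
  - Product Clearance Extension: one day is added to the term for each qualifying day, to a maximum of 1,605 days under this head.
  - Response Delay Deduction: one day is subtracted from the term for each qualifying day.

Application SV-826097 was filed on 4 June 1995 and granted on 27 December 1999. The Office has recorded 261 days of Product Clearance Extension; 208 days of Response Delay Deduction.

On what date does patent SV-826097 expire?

2017-02-18

(a) grant + 17 years → 27 December 2016.
(b) filing + 21 years → 4 June 2016.
Later of the two: 27 December 2016.
Product Clearance Extension: 261 days (within the 1605-day cap) → +261 days → 14 September 2017.
Response Delay Deduction: −208 days → 18 February 2017.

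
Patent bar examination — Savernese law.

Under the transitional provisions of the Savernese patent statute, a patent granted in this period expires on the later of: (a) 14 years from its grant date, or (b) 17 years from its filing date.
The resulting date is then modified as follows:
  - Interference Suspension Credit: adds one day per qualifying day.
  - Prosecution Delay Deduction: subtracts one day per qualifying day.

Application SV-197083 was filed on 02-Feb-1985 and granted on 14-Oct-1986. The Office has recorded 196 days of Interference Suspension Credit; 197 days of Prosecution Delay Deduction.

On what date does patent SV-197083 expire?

2002-02-01

(a) grant + 14 years → 14 October 2000.
(b) filing + 17 years → 2 February 2002.
Later of the two: 2 February 2002.
Interference Suspension Credit: +196 days → 17 August 2002.
Prosecution Delay Deduction: −197 days → 1 February 2002.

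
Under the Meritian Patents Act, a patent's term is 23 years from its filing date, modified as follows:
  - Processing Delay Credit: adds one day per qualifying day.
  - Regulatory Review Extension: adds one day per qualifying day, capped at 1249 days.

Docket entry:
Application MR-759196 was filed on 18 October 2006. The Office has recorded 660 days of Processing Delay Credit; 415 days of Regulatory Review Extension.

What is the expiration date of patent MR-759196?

Base term: filing date + 23 years → 18 October 2029.
Processing Delay Credit: +660 days → 9 August 2031.
Regulatory Review Extension: 415 days (within the 1249-day cap) → +415 days → 27 September 2032.

2032-09-27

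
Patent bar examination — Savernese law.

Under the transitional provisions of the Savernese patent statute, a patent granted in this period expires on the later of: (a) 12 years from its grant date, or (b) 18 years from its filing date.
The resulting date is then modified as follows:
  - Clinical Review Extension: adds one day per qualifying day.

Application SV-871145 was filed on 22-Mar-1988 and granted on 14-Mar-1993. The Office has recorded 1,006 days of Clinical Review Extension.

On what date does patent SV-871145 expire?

2008-12-22

(a) grant + 12 years → 14 March 2005.
(b) filing + 18 years → 22 March 2006.
Later of the two: 22 March 2006.
Clinical Review Extension: +1006 days → 22 December 2008.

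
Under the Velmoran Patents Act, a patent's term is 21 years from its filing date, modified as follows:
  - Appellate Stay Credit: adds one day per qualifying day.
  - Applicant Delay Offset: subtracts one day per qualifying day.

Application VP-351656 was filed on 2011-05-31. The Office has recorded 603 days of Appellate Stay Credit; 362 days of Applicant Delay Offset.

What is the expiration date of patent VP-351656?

Base term: filing date + 21 years → 31 May 2032.
Appellate Stay Credit: +603 days → 24 January 2034.
Applicant Delay Offset: −362 days → 27 January 2033.

2033-01-27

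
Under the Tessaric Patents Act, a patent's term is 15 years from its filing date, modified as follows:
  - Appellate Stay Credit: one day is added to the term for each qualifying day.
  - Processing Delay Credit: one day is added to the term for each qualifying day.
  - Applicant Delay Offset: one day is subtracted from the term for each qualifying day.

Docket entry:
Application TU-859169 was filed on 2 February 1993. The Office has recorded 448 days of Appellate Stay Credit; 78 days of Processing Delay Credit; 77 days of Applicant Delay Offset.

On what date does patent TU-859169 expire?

2009-04-26

Base term: filing date + 15 years → 2 February 2008.
Appellate Stay Credit: +448 days → 25 April 2009.
Processing Delay Credit: +78 days → 12 July 2009.
Applicant Delay Offset: −77 days → 26 April 2009.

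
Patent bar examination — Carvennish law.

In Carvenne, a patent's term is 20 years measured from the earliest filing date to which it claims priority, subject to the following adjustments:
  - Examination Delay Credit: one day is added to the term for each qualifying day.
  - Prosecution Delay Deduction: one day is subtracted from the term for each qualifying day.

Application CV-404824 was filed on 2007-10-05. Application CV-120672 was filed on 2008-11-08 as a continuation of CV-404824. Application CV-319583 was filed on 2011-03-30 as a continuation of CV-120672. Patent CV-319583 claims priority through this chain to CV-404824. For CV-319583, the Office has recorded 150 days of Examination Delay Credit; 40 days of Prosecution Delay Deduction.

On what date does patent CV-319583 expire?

January 23, 2028

Earliest priority filing: 5 October 2007.
Base term: 5 October 2007 + 20 years → 5 October 2027.
Examination Delay Credit: +150 days → 3 March 2028.
Prosecution Delay Deduction: −40 days → 23 January 2028.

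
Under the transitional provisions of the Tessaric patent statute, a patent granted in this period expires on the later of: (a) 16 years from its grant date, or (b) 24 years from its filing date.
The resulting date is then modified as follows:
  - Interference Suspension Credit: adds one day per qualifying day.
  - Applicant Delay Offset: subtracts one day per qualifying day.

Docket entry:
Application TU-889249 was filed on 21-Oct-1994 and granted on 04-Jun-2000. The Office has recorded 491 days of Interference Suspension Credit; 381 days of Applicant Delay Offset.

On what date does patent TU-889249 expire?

(a) grant + 16 years → 4 June 2016.
(b) filing + 24 years → 21 October 2018.
Later of the two: 21 October 2018.
Interference Suspension Credit: +491 days → 24 February 2020.
Applicant Delay Offset: −381 days → 8 February 2019.

February 8, 2019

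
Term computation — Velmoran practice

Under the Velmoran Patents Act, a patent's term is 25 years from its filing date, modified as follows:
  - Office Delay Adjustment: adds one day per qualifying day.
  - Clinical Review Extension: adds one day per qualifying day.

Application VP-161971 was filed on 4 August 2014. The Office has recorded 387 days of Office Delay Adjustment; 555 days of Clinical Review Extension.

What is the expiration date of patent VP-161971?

Base term: filing date + 25 years → 4 August 2039.
Office Delay Adjustment: +387 days → 25 August 2040.
Clinical Review Extension: +555 days → 3 March 2042.

2042-03-03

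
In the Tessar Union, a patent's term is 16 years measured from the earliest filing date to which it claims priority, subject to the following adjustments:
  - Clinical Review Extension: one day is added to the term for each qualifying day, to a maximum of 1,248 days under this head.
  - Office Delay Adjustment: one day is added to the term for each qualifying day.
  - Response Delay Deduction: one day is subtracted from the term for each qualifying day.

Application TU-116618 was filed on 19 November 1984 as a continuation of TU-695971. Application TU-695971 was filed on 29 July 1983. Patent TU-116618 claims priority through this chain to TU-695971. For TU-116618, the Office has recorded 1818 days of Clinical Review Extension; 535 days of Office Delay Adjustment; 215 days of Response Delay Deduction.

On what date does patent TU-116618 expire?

November 13, 2003

Earliest priority filing: 29 July 1983.
Base term: 29 July 1983 + 16 years → 29 July 1999.
Clinical Review Extension: 1818 days claimed exceeds the 1248-day cap, so +1248 days → 28 December 2002.
Office Delay Adjustment: +535 days → 15 June 2004.
Response Delay Deduction: −215 days → 13 November 2003.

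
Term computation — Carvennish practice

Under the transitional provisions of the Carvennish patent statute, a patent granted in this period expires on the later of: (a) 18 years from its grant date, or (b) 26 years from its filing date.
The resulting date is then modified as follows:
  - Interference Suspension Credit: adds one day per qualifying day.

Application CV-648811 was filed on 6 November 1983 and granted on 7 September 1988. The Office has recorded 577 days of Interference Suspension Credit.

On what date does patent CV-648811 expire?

June 6, 2011

(a) grant + 18 years → 7 September 2006.
(b) filing + 26 years → 6 November 2009.
Later of the two: 6 November 2009.
Interference Suspension Credit: +577 days → 6 June 2011.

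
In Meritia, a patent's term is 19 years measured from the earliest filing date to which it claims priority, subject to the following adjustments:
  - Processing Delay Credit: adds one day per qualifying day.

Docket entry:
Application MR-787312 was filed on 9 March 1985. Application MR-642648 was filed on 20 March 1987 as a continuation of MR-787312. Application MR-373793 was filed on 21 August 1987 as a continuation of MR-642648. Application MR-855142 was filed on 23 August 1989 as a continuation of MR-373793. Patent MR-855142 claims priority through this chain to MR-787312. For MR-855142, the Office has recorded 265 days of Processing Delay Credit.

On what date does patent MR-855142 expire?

Earliest priority filing: 9 March 1985.
Base term: 9 March 1985 + 19 years → 9 March 2004.
Processing Delay Credit: +265 days → 29 November 2004.

November 29, 2004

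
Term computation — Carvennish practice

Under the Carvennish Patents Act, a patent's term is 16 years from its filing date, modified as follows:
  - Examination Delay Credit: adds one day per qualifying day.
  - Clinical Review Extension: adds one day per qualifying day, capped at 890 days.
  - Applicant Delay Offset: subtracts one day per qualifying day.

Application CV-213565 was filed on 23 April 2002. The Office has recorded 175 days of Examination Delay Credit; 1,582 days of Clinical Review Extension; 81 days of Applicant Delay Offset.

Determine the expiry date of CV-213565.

Base term: filing date + 16 years → 23 April 2018.
Examination Delay Credit: +175 days → 15 October 2018.
Clinical Review Extension: 1582 days claimed exceeds the 890-day cap, so +890 days → 23 March 2021.
Applicant Delay Offset: −81 days → 1 January 2021.

2021-01-01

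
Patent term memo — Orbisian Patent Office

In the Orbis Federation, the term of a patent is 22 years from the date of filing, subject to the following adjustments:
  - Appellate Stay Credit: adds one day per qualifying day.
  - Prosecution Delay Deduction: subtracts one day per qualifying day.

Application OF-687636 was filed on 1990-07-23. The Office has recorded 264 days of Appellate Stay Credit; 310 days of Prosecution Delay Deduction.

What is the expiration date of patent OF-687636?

Base term: filing date + 22 years → 23 July 2012.
Appellate Stay Credit: +264 days → 13 April 2013.
Prosecution Delay Deduction: −310 days → 7 June 2012.

June 7, 2012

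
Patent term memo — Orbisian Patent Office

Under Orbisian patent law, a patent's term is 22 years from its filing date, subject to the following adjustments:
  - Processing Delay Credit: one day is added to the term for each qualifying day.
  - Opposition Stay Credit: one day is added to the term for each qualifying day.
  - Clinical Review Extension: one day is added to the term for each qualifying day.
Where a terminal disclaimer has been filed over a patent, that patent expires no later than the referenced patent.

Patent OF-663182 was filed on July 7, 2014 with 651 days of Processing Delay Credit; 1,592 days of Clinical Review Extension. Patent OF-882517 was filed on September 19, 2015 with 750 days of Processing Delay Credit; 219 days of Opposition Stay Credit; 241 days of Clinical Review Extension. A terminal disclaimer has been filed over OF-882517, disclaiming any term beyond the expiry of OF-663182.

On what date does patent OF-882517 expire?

2041-01-11

Natural term of OF-882517:
  Base: filing + 22 years → 19 September 2037.
  Processing Delay Credit: +750 days → 9 October 2039.
  Opposition Stay Credit: +219 days → 15 May 2040.
  Clinical Review Extension: +241 days → 11 January 2041.
Expiry of referenced patent OF-663182:
  Base: filing + 22 years → 7 July 2036.
  Processing Delay Credit: +651 days → 19 April 2038.
  Clinical Review Extension: +1592 days → 28 August 2042.
Terminal disclaimer: OF-882517 expires on the earlier of 11 January 2041 and 28 August 2042.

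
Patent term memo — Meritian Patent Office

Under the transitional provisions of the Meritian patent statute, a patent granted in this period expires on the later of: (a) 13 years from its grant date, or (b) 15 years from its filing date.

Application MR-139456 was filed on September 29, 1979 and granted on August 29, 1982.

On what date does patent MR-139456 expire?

(a) grant + 13 years → 29 August 1995.
(b) filing + 15 years → 29 September 1994.
Later of the two: 29 August 1995.

1995-08-29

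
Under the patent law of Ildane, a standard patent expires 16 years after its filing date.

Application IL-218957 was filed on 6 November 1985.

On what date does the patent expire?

Filing date + 16 years → 6 November 2001.

2001-11-06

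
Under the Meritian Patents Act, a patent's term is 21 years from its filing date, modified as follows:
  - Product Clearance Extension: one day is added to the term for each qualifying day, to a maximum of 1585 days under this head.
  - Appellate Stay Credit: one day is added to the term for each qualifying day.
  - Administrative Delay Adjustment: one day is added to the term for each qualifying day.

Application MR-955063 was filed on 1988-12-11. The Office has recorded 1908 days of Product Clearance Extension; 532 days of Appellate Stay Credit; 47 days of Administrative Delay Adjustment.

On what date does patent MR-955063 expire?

2015-11-14

Base term: filing date + 21 years → 11 December 2009.
Product Clearance Extension: 1908 days claimed exceeds the 1585-day cap, so +1585 days → 14 April 2014.
Appellate Stay Credit: +532 days → 28 September 2015.
Administrative Delay Adjustment: +47 days → 14 November 2015.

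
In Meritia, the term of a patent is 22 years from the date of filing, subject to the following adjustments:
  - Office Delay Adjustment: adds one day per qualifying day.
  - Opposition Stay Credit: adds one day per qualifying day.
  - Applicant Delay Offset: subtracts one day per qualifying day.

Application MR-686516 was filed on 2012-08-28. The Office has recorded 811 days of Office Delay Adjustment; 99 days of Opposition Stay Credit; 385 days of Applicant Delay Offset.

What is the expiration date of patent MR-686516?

Base term: filing date + 22 years → 28 August 2034.
Office Delay Adjustment: +811 days → 16 November 2036.
Opposition Stay Credit: +99 days → 23 February 2037.
Applicant Delay Offset: −385 days → 4 February 2036.

February 4, 2036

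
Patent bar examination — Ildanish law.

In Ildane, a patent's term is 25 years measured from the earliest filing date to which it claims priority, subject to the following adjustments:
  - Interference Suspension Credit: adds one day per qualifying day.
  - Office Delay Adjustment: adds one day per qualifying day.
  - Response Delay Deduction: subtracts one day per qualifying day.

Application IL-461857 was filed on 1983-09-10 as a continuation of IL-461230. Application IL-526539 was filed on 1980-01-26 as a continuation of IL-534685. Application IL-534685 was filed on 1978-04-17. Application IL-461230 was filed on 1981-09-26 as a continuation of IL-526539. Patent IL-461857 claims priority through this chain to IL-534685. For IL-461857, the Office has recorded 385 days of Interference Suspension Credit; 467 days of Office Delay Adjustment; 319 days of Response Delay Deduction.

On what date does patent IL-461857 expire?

Earliest priority filing: 17 April 1978.
Base term: 17 April 1978 + 25 years → 17 April 2003.
Interference Suspension Credit: +385 days → 6 May 2004.
Office Delay Adjustment: +467 days → 16 August 2005.
Response Delay Deduction: −319 days → 1 October 2004.

2004-10-01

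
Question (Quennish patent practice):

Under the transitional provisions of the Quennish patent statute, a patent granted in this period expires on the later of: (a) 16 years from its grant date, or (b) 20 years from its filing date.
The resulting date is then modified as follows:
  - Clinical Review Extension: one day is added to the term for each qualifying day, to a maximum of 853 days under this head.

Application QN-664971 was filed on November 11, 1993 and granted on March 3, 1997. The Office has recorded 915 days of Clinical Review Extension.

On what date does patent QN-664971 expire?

(a) grant + 16 years → 3 March 2013.
(b) filing + 20 years → 11 November 2013.
Later of the two: 11 November 2013.
Clinical Review Extension: 915 days claimed exceeds the 853-day cap, so +853 days → 13 March 2016.

March 13, 2016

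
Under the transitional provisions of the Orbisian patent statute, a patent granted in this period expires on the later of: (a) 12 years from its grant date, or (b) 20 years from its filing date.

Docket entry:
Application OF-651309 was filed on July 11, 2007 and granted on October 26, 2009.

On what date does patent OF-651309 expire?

July 11, 2027

(a) grant + 12 years → 26 October 2021.
(b) filing + 20 years → 11 July 2027.
Later of the two: 11 July 2027.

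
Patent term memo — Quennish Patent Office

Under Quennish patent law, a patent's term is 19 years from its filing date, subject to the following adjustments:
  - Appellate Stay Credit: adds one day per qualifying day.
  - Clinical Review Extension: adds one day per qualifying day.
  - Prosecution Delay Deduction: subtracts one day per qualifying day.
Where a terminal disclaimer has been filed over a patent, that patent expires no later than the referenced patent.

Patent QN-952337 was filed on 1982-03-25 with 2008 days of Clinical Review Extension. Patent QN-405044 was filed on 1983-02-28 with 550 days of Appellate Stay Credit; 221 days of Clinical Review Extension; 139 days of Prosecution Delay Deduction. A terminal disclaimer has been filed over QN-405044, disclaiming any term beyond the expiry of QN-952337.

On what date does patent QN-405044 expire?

Natural term of QN-405044:
  Base: filing + 19 years → 28 February 2002.
  Appellate Stay Credit: +550 days → 1 September 2003.
  Clinical Review Extension: +221 days → 9 April 2004.
  Prosecution Delay Deduction: −139 days → 22 November 2003.
Expiry of referenced patent QN-952337:
  Base: filing + 19 years → 25 March 2001.
  Clinical Review Extension: +2008 days → 23 September 2006.
Terminal disclaimer: QN-405044 expires on the earlier of 22 November 2003 and 23 September 2006.

2003-11-22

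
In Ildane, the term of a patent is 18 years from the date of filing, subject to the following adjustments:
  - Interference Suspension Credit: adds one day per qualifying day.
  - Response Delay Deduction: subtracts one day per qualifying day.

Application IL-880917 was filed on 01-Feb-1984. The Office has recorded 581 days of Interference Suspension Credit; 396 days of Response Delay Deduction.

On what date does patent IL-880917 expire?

2002-08-05

Base term: filing date + 18 years → 1 February 2002.
Interference Suspension Credit: +581 days → 5 September 2003.
Response Delay Deduction: −396 days → 5 August 2002.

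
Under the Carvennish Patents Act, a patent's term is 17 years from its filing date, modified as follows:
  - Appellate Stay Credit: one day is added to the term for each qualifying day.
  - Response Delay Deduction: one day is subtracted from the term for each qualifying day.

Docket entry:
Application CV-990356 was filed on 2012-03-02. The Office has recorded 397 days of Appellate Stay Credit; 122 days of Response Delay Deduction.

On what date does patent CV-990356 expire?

2029-12-02

Base term: filing date + 17 years → 2 March 2029.
Appellate Stay Credit: +397 days → 3 April 2030.
Response Delay Deduction: −122 days → 2 December 2029.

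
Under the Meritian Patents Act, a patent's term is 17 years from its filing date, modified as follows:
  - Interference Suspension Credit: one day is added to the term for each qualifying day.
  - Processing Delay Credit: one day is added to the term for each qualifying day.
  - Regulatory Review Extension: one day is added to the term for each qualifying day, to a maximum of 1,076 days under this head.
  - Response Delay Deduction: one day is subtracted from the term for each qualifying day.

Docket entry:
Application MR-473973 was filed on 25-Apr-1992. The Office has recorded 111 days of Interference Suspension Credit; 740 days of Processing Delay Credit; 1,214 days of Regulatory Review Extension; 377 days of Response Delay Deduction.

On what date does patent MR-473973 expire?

July 23, 2013

Base term: filing date + 17 years → 25 April 2009.
Interference Suspension Credit: +111 days → 14 August 2009.
Processing Delay Credit: +740 days → 24 August 2011.
Regulatory Review Extension: 1214 days claimed exceeds the 1076-day cap, so +1076 days → 4 August 2014.
Response Delay Deduction: −377 days → 23 July 2013.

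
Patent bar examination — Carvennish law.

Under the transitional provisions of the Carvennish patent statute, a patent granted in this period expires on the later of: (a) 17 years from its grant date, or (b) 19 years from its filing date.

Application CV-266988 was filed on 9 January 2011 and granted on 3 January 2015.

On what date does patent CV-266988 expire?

(a) grant + 17 years → 3 January 2032.
(b) filing + 19 years → 9 January 2030.
Later of the two: 3 January 2032.

2032-01-03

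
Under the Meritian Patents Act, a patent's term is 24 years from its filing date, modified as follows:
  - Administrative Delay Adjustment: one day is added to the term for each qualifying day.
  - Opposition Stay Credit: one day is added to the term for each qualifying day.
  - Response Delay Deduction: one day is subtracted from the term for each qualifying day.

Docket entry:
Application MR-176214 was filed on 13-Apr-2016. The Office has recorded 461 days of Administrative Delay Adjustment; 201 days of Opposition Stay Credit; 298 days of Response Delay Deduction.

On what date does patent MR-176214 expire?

2041-04-12

Base term: filing date + 24 years → 13 April 2040.
Administrative Delay Adjustment: +461 days → 18 July 2041.
Opposition Stay Credit: +201 days → 4 February 2042.
Response Delay Deduction: −298 days → 12 April 2041.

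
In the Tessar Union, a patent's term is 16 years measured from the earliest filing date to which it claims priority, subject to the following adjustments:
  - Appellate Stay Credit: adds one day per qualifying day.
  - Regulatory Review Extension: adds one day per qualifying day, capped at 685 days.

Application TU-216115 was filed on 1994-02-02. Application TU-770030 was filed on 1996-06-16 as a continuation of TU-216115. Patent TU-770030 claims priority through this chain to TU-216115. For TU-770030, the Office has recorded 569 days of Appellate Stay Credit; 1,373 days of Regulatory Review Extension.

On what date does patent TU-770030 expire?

July 10, 2013

Earliest priority filing: 2 February 1994.
Base term: 2 February 1994 + 16 years → 2 February 2010.
Appellate Stay Credit: +569 days → 25 August 2011.
Regulatory Review Extension: 1373 days claimed exceeds the 685-day cap, so +685 days → 10 July 2013.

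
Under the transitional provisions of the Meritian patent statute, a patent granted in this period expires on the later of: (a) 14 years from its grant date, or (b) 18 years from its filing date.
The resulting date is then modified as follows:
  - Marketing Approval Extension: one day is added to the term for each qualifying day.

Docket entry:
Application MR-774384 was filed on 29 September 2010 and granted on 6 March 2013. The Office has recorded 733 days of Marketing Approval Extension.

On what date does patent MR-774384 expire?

(a) grant + 14 years → 6 March 2027.
(b) filing + 18 years → 29 September 2028.
Later of the two: 29 September 2028.
Marketing Approval Extension: +733 days → 2 October 2030.

2030-10-02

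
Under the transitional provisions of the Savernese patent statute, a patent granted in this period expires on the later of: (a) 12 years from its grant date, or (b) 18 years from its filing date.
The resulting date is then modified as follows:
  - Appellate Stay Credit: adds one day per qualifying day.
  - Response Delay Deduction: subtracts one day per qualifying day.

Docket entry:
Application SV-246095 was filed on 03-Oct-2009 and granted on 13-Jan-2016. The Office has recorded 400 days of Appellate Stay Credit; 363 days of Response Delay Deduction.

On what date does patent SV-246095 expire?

2028-02-19

(a) grant + 12 years → 13 January 2028.
(b) filing + 18 years → 3 October 2027.
Later of the two: 13 January 2028.
Appellate Stay Credit: +400 days → 16 February 2029.
Response Delay Deduction: −363 days → 19 February 2028.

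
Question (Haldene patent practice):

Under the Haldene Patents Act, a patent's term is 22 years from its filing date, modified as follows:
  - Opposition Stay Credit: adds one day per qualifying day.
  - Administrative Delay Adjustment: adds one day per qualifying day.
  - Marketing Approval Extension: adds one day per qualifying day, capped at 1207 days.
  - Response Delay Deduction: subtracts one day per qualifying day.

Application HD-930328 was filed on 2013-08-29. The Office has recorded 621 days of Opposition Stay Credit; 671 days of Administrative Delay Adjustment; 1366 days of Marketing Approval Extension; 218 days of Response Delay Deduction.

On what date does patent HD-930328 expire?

Base term: filing date + 22 years → 29 August 2035.
Opposition Stay Credit: +621 days → 11 May 2037.
Administrative Delay Adjustment: +671 days → 13 March 2039.
Marketing Approval Extension: 1366 days claimed exceeds the 1207-day cap, so +1207 days → 2 July 2042.
Response Delay Deduction: −218 days → 26 November 2041.

November 26, 2041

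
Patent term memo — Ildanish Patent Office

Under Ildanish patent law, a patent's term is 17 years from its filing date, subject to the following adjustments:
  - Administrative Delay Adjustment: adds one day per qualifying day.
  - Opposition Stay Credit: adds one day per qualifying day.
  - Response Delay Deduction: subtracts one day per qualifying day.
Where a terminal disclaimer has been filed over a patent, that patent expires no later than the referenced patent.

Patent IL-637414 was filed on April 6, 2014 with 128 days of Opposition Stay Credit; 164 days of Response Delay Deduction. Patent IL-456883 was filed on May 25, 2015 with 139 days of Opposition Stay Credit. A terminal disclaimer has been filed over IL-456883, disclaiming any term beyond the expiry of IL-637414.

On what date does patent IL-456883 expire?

Natural term of IL-456883:
  Base: filing + 17 years → 25 May 2032.
  Opposition Stay Credit: +139 days → 11 October 2032.
Expiry of referenced patent IL-637414:
  Base: filing + 17 years → 6 April 2031.
  Opposition Stay Credit: +128 days → 12 August 2031.
  Response Delay Deduction: −164 days → 1 March 2031.
Terminal disclaimer: IL-456883 expires on the earlier of 11 October 2032 and 1 March 2031.

2031-03-01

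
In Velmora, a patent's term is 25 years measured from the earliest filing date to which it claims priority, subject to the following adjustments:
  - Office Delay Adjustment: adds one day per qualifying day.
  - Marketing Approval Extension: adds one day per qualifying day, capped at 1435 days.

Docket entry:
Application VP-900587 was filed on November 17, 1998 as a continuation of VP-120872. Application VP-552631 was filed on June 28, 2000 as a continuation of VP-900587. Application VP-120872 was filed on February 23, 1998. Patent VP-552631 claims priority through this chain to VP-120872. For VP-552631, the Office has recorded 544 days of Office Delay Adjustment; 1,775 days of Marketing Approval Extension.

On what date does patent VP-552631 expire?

Earliest priority filing: 23 February 1998.
Base term: 23 February 1998 + 25 years → 23 February 2023.
Office Delay Adjustment: +544 days → 20 August 2024.
Marketing Approval Extension: 1775 days claimed exceeds the 1435-day cap, so +1435 days → 25 July 2028.

July 25, 2028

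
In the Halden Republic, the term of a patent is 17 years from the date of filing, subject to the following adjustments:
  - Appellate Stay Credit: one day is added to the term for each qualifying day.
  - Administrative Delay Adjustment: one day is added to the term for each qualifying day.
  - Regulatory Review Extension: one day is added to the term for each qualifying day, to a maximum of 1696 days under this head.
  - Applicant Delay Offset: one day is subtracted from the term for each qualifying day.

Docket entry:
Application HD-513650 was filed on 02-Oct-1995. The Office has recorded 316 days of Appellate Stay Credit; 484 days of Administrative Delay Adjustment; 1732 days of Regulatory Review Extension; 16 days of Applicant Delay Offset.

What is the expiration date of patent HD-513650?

2019-07-18

Base term: filing date + 17 years → 2 October 2012.
Appellate Stay Credit: +316 days → 14 August 2013.
Administrative Delay Adjustment: +484 days → 11 December 2014.
Regulatory Review Extension: 1732 days claimed exceeds the 1696-day cap, so +1696 days → 3 August 2019.
Applicant Delay Offset: −16 days → 18 July 2019.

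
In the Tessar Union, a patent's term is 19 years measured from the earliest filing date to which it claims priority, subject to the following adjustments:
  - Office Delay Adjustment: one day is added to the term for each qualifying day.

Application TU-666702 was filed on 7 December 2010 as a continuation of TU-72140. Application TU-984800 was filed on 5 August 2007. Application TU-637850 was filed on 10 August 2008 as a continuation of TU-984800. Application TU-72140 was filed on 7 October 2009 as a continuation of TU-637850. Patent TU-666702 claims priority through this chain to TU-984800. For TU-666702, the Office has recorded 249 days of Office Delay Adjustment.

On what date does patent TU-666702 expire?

April 11, 2027

Earliest priority filing: 5 August 2007.
Base term: 5 August 2007 + 19 years → 5 August 2026.
Office Delay Adjustment: +249 days → 11 April 2027.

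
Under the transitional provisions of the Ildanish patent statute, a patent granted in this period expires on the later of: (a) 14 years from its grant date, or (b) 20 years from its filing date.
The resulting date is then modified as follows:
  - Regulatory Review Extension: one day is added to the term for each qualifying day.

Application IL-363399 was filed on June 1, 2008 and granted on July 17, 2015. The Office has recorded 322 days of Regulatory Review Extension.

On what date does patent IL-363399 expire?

(a) grant + 14 years → 17 July 2029.
(b) filing + 20 years → 1 June 2028.
Later of the two: 17 July 2029.
Regulatory Review Extension: +322 days → 4 June 2030.

June 4, 2030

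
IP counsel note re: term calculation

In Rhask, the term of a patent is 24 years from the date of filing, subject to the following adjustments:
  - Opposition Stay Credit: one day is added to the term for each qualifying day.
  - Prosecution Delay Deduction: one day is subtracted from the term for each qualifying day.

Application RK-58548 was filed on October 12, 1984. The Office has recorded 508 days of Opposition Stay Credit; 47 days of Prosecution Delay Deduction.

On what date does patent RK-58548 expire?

January 16, 2010

Base term: filing date + 24 years → 12 October 2008.
Opposition Stay Credit: +508 days → 4 March 2010.
Prosecution Delay Deduction: −47 days → 16 January 2010.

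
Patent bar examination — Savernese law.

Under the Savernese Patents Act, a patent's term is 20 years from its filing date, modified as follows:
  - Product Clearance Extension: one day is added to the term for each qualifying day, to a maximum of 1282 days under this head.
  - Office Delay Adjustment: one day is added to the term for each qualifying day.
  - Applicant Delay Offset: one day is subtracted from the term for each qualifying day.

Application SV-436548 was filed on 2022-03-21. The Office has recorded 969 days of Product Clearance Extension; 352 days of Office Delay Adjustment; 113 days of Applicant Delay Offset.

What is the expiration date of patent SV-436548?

Base term: filing date + 20 years → 21 March 2042.
Product Clearance Extension: 969 days (within the 1282-day cap) → +969 days → 14 November 2044.
Office Delay Adjustment: +352 days → 1 November 2045.
Applicant Delay Offset: −113 days → 11 July 2045.

July 11, 2045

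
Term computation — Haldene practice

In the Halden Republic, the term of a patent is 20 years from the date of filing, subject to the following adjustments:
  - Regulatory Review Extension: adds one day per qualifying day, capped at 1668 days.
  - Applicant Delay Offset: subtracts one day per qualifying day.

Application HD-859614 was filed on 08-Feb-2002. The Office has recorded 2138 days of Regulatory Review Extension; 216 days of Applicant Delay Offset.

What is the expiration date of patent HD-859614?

2026-01-30

Base term: filing date + 20 years → 8 February 2022.
Regulatory Review Extension: 2138 days claimed exceeds the 1668-day cap, so +1668 days → 3 September 2026.
Applicant Delay Offset: −216 days → 30 January 2026.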